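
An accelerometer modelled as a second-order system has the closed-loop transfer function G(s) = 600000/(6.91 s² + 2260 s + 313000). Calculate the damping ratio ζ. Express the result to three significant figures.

Dividing through by 6.91: denominator becomes s² + 327.1 s + 45300.
So ω_n = √45300 = 213 rad/s and ζ = 327.1/(2·213) = 0.768.

ζ ≈ 0.768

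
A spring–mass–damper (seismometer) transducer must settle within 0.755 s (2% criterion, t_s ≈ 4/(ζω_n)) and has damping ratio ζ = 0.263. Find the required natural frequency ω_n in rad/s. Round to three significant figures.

Rearranging t_s ≈ 4/(ζω_n) gives ω_n = 4/(ζ·t_s) = 4/(0.263 × 0.755) = 20.1 rad/s.

ω_n ≈ 20.1 rad/s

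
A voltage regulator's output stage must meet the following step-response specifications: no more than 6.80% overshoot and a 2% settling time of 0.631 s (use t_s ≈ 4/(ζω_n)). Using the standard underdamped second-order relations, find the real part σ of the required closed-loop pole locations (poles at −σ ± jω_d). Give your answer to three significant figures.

The settling-time spec alone fixes σ = ζω_n = 4/t_s = 4/0.631 = 6.34.
(Overshoot then fixes ζ = 0.650 and hence ω_d = σ·√(1−ζ²)/ζ = 7.41 rad/s.)

σ ≈ 6.34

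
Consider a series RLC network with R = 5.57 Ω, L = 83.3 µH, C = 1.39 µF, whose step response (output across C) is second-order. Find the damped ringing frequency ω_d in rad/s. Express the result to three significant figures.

ω_d ≈ 86700 rad/s

For a series RLC circuit (capacitor voltage as output), ω_n = 1/√(LC) = 1/√(83.3 µH · 1.39 µF) = 92900 rad/s.
ζ = (R/2)·√(C/L) = (5.57/2)·√(1.39 µF/83.3 µH) = 0.360.
ω_d = ω_n√(1−ζ²) = 86700 rad/s.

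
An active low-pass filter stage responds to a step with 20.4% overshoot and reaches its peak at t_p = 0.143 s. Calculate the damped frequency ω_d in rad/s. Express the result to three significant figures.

ω_d ≈ 22.0 rad/s

t_p = π/ω_d, so ω_d = π/0.143 = 22.0 rad/s.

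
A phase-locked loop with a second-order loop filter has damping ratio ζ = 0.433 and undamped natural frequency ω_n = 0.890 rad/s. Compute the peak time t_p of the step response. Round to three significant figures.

t_p ≈ 3.92 s

The damped frequency is ω_d = ω_n√(1−ζ²) = 0.890·√(1−0.187) = 0.802 rad/s.
Peak time t_p = π/ω_d = π/0.802 = 3.92 s.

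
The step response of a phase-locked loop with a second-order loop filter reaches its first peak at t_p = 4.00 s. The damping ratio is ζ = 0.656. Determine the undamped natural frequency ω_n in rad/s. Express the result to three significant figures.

Peak time t_p = π/ω_d, so ω_d = π/t_p = π/4.00 = 0.785 rad/s.
ω_n = ω_d/√(1−ζ²) = 0.785/√0.570 = 1.04 rad/s.

ω_n ≈ 1.04 rad/s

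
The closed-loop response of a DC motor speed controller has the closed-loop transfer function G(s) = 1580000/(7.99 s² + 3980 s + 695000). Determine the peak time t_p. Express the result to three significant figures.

Dividing through by 7.99: denominator becomes s² + 498.1 s + 86980.
So ω_n = √86980 = 295 rad/s and ζ = 498.1/(2·295) = 0.844.
ω_d = ω_n√(1−ζ²) = 158 rad/s. t_p = π/ω_d = 0.0199 s.

t_p ≈ 0.0199 s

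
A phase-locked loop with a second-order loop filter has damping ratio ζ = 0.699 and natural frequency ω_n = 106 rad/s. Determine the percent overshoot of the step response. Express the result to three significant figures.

For an underdamped second-order system, %OS = 100·exp(−πζ/√(1−ζ²)).
πζ/√(1−ζ²) = π·0.699/√(1−0.489) = 3.071, so %OS = 100·e^(−3.071) = 4.64%.

%OS ≈ 4.64%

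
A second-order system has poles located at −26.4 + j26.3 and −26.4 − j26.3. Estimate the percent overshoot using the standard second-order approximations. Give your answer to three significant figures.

%OS ≈ 4.27%

With σ = 26.4, ω_d = 26.3: ω_n = √(σ²+ω_d²) = 37.3 rad/s, ζ = σ/ω_n = 0.708.
%OS = 100 e^{−πζ/√(1−ζ²)} with ζ = 0.708 gives 4.27%.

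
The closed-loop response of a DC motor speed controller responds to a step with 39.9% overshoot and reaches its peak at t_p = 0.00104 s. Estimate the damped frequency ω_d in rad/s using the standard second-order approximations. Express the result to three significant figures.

ω_d ≈ 3020 rad/s

t_p = π/ω_d, so ω_d = π/0.00104 = 3020 rad/s.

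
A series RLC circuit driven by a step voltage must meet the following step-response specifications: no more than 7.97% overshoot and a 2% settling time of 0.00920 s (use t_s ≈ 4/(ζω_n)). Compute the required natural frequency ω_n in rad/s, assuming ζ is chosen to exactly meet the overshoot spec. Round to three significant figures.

ζ = −ln(OS)/√(π² + (ln OS)²). With OS = 0.0797, ln OS = −2.529 and ζ = 2.529/4.033 = 0.627.
Then ω_n = 4/(ζ t_s) = 4/(0.627 × 0.00920) = 693 rad/s.

ω_n ≈ 693 rad/s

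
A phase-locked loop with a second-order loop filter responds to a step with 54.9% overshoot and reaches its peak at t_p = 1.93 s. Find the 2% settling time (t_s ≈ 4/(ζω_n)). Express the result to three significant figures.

From the overshoot, ζ = −ln(OS)/√(π²+ln²(OS)) = 0.187.
t_p = π/ω_d ⇒ ω_d = 1.63 rad/s; then ω_n = ω_d/√(1−ζ²) = 1.66 rad/s.
t_s ≈ 4/(ζω_n) = 4/(0.187·1.66) = 12.9 s.

t_s ≈ 12.9 s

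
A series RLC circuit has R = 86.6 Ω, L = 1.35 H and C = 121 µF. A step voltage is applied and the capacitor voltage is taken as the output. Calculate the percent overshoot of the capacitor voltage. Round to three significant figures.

For a series RLC circuit (capacitor voltage as output), ω_n = 1/√(LC) = 1/√(1.35 H · 121 µF) = 78.2 rad/s.
ζ = (R/2)·√(C/L) = (86.6/2)·√(121 µF/1.35 H) = 0.410.
%OS = 100·exp(−πζ/√(1−ζ²)) = 24.4%.

%OS ≈ 24.4%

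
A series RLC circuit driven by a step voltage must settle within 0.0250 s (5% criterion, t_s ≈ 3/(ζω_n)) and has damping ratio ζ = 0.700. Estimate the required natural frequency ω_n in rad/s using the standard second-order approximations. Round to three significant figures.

Rearranging t_s ≈ 3/(ζω_n) gives ω_n = 3/(ζ·t_s) = 3/(0.700 × 0.0250) = 171 rad/s.

ω_n ≈ 171 rad/s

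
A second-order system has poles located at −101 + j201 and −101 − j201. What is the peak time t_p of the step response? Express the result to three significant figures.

t_p = π/ω_d with ω_d = 201 (the imaginary part), so t_p = 0.0156 s.

t_p ≈ 0.0156 s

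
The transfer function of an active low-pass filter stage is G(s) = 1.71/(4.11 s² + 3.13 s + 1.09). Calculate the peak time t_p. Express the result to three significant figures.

t_p ≈ 9.06 s

Dividing through by 4.11: denominator becomes s² + 0.7616 s + 0.2652.
So ω_n = √0.2652 = 0.515 rad/s and ζ = 0.7616/(2·0.515) = 0.739.
The damped frequency ω_d = ω_n√(1−ζ²) = 0.347 rad/s. t_p = π/ω_d = 9.06 s.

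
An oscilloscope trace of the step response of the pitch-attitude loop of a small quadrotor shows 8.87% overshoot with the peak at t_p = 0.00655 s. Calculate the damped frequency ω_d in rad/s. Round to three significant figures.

t_p = π/ω_d, so ω_d = π/0.00655 = 480 rad/s.

ω_d ≈ 480 rad/s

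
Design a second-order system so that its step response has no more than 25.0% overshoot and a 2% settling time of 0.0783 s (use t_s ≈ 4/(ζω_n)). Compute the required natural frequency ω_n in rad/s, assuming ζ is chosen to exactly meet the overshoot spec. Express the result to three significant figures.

ζ = −ln(OS)/√(π² + (ln OS)²). With OS = 0.250, ln OS = −1.386 and ζ = 1.386/3.434 = 0.404.
Then ω_n = 4/(ζ t_s) = 4/(0.404 × 0.0783) = 127 rad/s.

ω_n ≈ 127 rad/s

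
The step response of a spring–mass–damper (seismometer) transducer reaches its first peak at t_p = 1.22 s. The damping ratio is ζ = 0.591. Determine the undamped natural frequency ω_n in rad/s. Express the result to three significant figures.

Peak time t_p = π/ω_d, so ω_d = π/t_p = π/1.22 = 2.58 rad/s.
ω_n = ω_d/√(1−ζ²) = 2.58/√0.651 = 3.19 rad/s.

ω_n ≈ 3.19 rad/s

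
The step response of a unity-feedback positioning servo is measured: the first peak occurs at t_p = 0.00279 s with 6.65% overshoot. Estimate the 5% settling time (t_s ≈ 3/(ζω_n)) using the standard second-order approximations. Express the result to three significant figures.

The overshoot fixes ζ = −ln(OS)/√(π²+ln²(OS)) = 0.653.
From t_p = π/ω_d, ω_d = π/0.00279 = 1130 rad/s, so ω_n = ω_d/√(1−ζ²) = 1490 rad/s.
t_s ≈ 3/(ζω_n) = 3/(0.653·1490) = 0.00309 s.

t_s ≈ 0.00309 s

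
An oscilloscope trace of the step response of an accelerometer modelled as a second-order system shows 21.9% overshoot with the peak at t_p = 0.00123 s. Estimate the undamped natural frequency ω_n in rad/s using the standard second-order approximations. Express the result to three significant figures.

ζ from %OS: ζ = |ln 0.219|/√(π²+ln²0.219) = 0.435.
From t_p = π/ω_d, ω_d = π/0.00123 = 2550 rad/s, so ω_n = ω_d/√(1−ζ²) = 2840 rad/s.

ω_n ≈ 2840 rad/s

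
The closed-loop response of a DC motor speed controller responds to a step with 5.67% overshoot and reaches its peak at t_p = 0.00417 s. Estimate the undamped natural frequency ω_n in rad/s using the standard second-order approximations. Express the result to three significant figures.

ω_n ≈ 1020 rad/s

From the overshoot, ζ = −ln(OS)/√(π²+ln²(OS)) = 0.674.
From t_p = π/ω_d, ω_d = π/0.00417 = 753 rad/s, so ω_n = ω_d/√(1−ζ²) = 1020 rad/s.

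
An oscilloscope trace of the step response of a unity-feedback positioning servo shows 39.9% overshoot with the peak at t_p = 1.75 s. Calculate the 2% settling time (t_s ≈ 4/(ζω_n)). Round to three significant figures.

From the overshoot, ζ = −ln(OS)/√(π²+ln²(OS)) = 0.281.
t_p = π/ω_d ⇒ ω_d = 1.80 rad/s; then ω_n = ω_d/√(1−ζ²) = 1.87 rad/s.
t_s ≈ 4/(ζω_n) = 4/(0.281·1.87) = 7.62 s.

t_s ≈ 7.62 s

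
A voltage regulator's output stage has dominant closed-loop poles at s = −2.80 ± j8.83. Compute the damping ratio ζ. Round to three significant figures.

ζ ≈ 0.302

The poles are at −σ ± jω_d with σ = 2.80 and ω_d = 8.83, so ω_n = √(σ²+ω_d²) = 9.26 rad/s and ζ = σ/ω_n = 0.302.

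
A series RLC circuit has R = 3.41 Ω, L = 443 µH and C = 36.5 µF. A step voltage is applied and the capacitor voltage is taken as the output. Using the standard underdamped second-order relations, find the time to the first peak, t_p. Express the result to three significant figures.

For a series RLC circuit (capacitor voltage as output), ω_n = 1/√(LC) = 1/√(443 µH · 36.5 µF) = 7860 rad/s.
ζ = (R/2)·√(C/L) = (3.41/2)·√(36.5 µF/443 µH) = 0.489.
ω_d = ω_n√(1−ζ²) = 6860 rad/s. t_p = π/ω_d = 0.000458 s.

t_p ≈ 0.000458 s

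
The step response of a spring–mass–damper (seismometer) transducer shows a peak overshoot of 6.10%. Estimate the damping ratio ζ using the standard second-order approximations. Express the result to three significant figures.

ζ ≈ 0.665

From %OS = 100·exp(−πζ/√(1−ζ²)), invert to get ζ = −ln(OS)/√(π² + ln²(OS)) with OS = 0.0610.
−ln 0.0610 = 2.797, so ζ = 2.797/√(π² + 7.823) = 0.665.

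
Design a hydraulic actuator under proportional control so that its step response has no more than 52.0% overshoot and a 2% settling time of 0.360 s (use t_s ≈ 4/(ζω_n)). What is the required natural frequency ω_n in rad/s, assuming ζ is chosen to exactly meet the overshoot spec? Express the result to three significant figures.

ω_n ≈ 54.5 rad/s

From %OS = 100·exp(−πζ/√(1−ζ²)), invert to get ζ = −ln(OS)/√(π² + ln²(OS)) with OS = 0.520.
−ln 0.520 = 0.6539, so ζ = 0.6539/√(π² + 0.4276) = 0.204.
From t_s ≈ 4/(ζω_n): ω_n = 4/(ζ·t_s) = 4/(0.204·0.360) = 54.5 rad/s.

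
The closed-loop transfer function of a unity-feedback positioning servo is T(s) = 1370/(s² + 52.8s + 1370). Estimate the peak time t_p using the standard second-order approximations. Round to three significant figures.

ω_n = √1370 = 37.0 rad/s; ζ = 52.8/(2·37.0) = 0.713.
ω_d = 37.0·√(1 − 0.713²) = 25.9 rad/s. Then t_p = π/ω_d = 0.121 s.

t_p ≈ 0.121 s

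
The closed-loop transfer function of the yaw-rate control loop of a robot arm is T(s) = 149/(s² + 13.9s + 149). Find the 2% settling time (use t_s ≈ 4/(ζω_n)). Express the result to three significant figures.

t_s ≈ 0.576 s

Comparing the denominator to s² + 2ζω_n s + ω_n²: ω_n = √149 = 12.2 rad/s, and 2ζω_n = 13.9 so ζ = 13.9/(2·12.2) = 0.569.
t_s ≈ 4/(ζω_n) = 4/(0.569·12.2) = 0.576 s.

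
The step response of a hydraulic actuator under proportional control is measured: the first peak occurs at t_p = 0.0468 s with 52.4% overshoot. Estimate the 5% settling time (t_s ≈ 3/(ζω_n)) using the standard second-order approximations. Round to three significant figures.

From the overshoot, ζ = −ln(OS)/√(π²+ln²(OS)) = 0.201.
t_p = π/ω_d ⇒ ω_d = 67.1 rad/s; then ω_n = ω_d/√(1−ζ²) = 68.5 rad/s.
t_s ≈ 3/(ζω_n) = 3/(0.201·68.5) = 0.217 s.

t_s ≈ 0.217 s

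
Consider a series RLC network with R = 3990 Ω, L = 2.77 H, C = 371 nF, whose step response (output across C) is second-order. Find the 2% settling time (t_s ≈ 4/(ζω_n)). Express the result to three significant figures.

For a series RLC circuit (capacitor voltage as output), ω_n = 1/√(LC) = 1/√(2.77 H · 371 nF) = 986 rad/s.
ζ = (R/2)·√(C/L) = (3990/2)·√(371 nF/2.77 H) = 0.730.
t_s ≈ 4/(ζω_n) = 0.00555 s.

t_s ≈ 0.00555 s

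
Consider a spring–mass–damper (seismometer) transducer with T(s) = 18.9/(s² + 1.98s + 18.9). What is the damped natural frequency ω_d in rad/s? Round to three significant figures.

ω_n = √18.9 = 4.35 rad/s; ζ = 1.98/(2·4.35) = 0.228.
ω_d = ω_n√(1−ζ²) = 4.23 rad/s.

ω_d ≈ 4.23 rad/s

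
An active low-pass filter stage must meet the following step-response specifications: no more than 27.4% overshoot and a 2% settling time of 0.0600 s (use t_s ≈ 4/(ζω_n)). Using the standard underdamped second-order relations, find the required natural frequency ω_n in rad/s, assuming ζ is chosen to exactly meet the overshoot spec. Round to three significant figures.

ω_n ≈ 175 rad/s

Inverting the overshoot relation: ζ = |ln 0.274|/√(π² + ln²0.274) = 0.381.
Then ω_n = 4/(ζ t_s) = 4/(0.381 × 0.0600) = 175 rad/s.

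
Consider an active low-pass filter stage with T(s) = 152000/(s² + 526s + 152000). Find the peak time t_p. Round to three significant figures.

t_p ≈ 0.0109 s

Comparing the denominator to s² + 2ζω_n s + ω_n²: ω_n = √152000 = 390 rad/s, and 2ζω_n = 526 so ζ = 526/(2·390) = 0.675.
The damped frequency ω_d = ω_n√(1−ζ²) = 288 rad/s. Then t_p = π/ω_d = 0.0109 s.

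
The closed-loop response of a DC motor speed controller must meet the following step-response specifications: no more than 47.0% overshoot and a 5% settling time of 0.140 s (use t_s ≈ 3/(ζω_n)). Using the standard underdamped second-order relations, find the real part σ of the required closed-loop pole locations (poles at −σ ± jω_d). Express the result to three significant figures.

The settling-time spec alone fixes σ = ζω_n = 3/t_s = 3/0.140 = 21.4.
(Overshoot then fixes ζ = 0.234 and hence ω_d = σ·√(1−ζ²)/ζ = 89.2 rad/s.)

σ ≈ 21.4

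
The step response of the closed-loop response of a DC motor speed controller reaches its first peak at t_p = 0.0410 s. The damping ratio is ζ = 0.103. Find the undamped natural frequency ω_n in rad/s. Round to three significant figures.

ω_n ≈ 77.0 rad/s

Peak time t_p = π/ω_d, so ω_d = π/t_p = π/0.0410 = 76.6 rad/s.
ω_n = ω_d/√(1−ζ²) = 76.6/√0.989 = 77.0 rad/s.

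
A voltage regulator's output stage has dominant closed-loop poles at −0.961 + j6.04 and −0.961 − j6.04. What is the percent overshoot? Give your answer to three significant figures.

The poles are at −σ ± jω_d with σ = 0.961 and ω_d = 6.04, so ω_n = √(σ²+ω_d²) = 6.12 rad/s and ζ = σ/ω_n = 0.157.
%OS = 100·exp(−πζ/√(1−ζ²)) = 60.7%.

%OS ≈ 60.7%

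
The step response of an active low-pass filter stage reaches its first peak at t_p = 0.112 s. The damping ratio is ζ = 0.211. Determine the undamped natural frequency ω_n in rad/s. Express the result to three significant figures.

ω_n ≈ 28.7 rad/s

Peak time t_p = π/ω_d, so ω_d = π/t_p = π/0.112 = 28.0 rad/s.
ω_n = ω_d/√(1−ζ²) = 28.0/√0.955 = 28.7 rad/s.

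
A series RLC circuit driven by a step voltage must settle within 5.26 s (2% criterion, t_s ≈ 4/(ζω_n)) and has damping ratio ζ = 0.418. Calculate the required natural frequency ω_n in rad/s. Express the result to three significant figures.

ω_n ≈ 1.82 rad/s

Rearranging t_s ≈ 4/(ζω_n) gives ω_n = 4/(ζ·t_s) = 4/(0.418 × 5.26) = 1.82 rad/s.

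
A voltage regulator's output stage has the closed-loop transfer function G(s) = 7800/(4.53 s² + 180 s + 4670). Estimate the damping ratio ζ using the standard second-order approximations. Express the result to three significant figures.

Dividing through by 4.53: denominator becomes s² + 39.74 s + 1031.
So ω_n = √1031 = 32.1 rad/s and ζ = 39.74/(2·32.1) = 0.619.

ζ ≈ 0.619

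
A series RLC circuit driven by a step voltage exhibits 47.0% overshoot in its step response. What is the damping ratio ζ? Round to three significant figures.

ζ ≈ 0.234

From %OS = 100·exp(−πζ/√(1−ζ²)), invert to get ζ = −ln(OS)/√(π² + ln²(OS)) with OS = 0.470.
−ln 0.470 = 0.7550, so ζ = 0.7550/√(π² + 0.5701) = 0.234.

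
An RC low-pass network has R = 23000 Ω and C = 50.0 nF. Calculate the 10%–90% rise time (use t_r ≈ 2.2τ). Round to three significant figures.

τ = RC = 23000 × 50.0 nF = 0.00115 s.
t_r ≈ 2.2τ = 0.00253 s.

t_r ≈ 0.00253 s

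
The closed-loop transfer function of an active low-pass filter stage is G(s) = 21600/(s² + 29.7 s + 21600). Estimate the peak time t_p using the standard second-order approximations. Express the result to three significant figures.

t_p ≈ 0.0215 s

Matching coefficients with s² + 2ζω_n s + ω_n² gives ω_n² = 21600 ⇒ ω_n = 147 rad/s, and ζ = 29.7/(2ω_n) = 0.101.
ω_d = 147·√(1 − 0.101²) = 146 rad/s. Then t_p = π/ω_d = 0.0215 s.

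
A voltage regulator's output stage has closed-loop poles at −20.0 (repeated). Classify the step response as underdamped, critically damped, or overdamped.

Since there is a repeated negative-real pole, the response is critically damped.

critically damped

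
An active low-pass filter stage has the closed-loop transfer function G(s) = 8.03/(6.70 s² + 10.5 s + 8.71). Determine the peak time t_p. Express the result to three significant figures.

Dividing through by 6.70: denominator becomes s² + 1.567 s + 1.300.
So ω_n = √1.300 = 1.14 rad/s and ζ = 1.567/(2·1.14) = 0.687.
ω_d = ω_n√(1−ζ²) = 0.828 rad/s. t_p = π/ω_d = 3.79 s.

t_p ≈ 3.79 s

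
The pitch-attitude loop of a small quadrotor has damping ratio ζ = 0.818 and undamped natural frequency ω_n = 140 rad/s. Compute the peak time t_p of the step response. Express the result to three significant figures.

The damped frequency is ω_d = ω_n√(1−ζ²) = 140·√(1−0.669) = 80.5 rad/s.
Peak time t_p = π/ω_d = π/80.5 = 0.0390 s.

t_p ≈ 0.0390 s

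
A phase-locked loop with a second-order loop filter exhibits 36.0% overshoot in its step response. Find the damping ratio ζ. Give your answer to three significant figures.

Inverting the overshoot relation: ζ = |ln 0.360|/√(π² + ln²0.360) = 0.309.

ζ ≈ 0.309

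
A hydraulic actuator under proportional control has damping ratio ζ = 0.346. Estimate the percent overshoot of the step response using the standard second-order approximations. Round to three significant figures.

%OS ≈ 31.4%

For an underdamped second-order system, %OS = 100·exp(−πζ/√(1−ζ²)).
πζ/√(1−ζ²) = π·0.346/√(1−0.120) = 1.159, so %OS = 100·e^(−1.159) = 31.4%.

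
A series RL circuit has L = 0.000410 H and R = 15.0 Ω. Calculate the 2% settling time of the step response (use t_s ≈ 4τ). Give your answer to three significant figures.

τ = L/R = 0.000410/15.0 = 0.0000273 s.
t_s ≈ 4τ = 0.000109 s.

t_s ≈ 0.000109 s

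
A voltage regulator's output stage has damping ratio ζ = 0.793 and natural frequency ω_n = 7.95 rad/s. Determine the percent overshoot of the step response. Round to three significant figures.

%OS ≈ 1.68%

For an underdamped second-order system, %OS = 100·exp(−πζ/√(1−ζ²)).
πζ/√(1−ζ²) = π·0.793/√(1−0.629) = 4.089, so %OS = 100·e^(−4.089) = 1.68%.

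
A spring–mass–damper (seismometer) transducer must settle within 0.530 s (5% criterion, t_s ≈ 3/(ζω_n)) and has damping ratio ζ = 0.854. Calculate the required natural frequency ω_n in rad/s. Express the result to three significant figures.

ω_n ≈ 6.63 rad/s

Rearranging t_s ≈ 3/(ζω_n) gives ω_n = 3/(ζ·t_s) = 3/(0.854 × 0.530) = 6.63 rad/s.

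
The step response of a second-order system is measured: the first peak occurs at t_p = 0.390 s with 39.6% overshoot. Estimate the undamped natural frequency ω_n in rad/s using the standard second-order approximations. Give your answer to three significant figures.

ζ from %OS: ζ = |ln 0.396|/√(π²+ln²0.396) = 0.283.
From t_p = π/ω_d, ω_d = π/0.390 = 8.06 rad/s, so ω_n = ω_d/√(1−ζ²) = 8.40 rad/s.

ω_n ≈ 8.40 rad/s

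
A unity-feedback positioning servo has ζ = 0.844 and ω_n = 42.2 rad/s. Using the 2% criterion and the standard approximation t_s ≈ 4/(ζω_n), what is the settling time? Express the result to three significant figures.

t_s ≈ 0.112 s

t_s ≈ 4/(ζω_n) = 4/(0.844 × 42.2) = 0.112 s.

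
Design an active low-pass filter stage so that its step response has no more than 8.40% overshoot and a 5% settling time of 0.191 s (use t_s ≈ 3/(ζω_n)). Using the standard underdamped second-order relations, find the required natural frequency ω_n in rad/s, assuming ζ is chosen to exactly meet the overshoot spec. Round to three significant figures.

ω_n ≈ 25.4 rad/s

Inverting the overshoot relation: ζ = |ln 0.0840|/√(π² + ln²0.0840) = 0.619.
From t_s ≈ 3/(ζω_n): ω_n = 3/(ζ·t_s) = 3/(0.619·0.191) = 25.4 rad/s.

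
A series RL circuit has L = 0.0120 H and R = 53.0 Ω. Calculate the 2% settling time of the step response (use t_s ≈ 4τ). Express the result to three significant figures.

t_s ≈ 0.000906 s

τ = L/R = 0.0120/53.0 = 0.000226 s.
t_s ≈ 4τ = 0.000906 s.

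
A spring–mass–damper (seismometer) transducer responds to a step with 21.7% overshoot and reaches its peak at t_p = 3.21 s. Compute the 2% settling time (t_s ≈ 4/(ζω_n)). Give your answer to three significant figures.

t_s ≈ 8.40 s

The overshoot fixes ζ = −ln(OS)/√(π²+ln²(OS)) = 0.437.
From t_p = π/ω_d, ω_d = π/3.21 = 0.979 rad/s, so ω_n = ω_d/√(1−ζ²) = 1.09 rad/s.
t_s ≈ 4/(ζω_n) = 4/(0.437·1.09) = 8.40 s.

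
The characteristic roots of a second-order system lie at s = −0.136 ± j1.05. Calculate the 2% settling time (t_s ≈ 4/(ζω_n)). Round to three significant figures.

For poles at −σ ± jω_d, ζω_n = σ = 0.136, so t_s ≈ 4/σ = 29.4 s.

t_s ≈ 29.4 s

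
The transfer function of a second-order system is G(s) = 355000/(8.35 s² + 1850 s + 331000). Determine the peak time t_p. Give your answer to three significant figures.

Dividing through by 8.35: denominator becomes s² + 221.6 s + 39640.
So ω_n = √39640 = 199 rad/s and ζ = 221.6/(2·199) = 0.556.
The damped frequency ω_d = ω_n√(1−ζ²) = 165 rad/s. t_p = π/ω_d = 0.0190 s.

t_p ≈ 0.0190 s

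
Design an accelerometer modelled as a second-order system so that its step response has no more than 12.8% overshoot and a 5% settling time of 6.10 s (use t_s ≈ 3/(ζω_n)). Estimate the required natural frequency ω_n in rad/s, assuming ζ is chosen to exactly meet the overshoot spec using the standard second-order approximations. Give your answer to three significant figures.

ω_n ≈ 0.898 rad/s

From %OS = 100·exp(−πζ/√(1−ζ²)), invert to get ζ = −ln(OS)/√(π² + ln²(OS)) with OS = 0.128.
−ln 0.128 = 2.056, so ζ = 2.056/√(π² + 4.226) = 0.548.
From t_s ≈ 3/(ζω_n): ω_n = 3/(ζ·t_s) = 3/(0.548·6.10) = 0.898 rad/s.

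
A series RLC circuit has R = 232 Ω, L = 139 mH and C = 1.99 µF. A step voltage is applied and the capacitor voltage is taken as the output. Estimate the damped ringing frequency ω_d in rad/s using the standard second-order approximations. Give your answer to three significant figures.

For a series RLC circuit (capacitor voltage as output), ω_n = 1/√(LC) = 1/√(139 mH · 1.99 µF) = 1900 rad/s.
ζ = (R/2)·√(C/L) = (232/2)·√(1.99 µF/139 mH) = 0.439.
ω_d = ω_n√(1−ζ²) = 1710 rad/s.

ω_d ≈ 1710 rad/s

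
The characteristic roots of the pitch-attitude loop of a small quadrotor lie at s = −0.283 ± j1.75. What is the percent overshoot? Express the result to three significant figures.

%OS ≈ 60.2%

With σ = 0.283, ω_d = 1.75: ω_n = √(σ²+ω_d²) = 1.77 rad/s, ζ = σ/ω_n = 0.160.
%OS = 100·exp(−πζ/√(1−ζ²)) = 60.2%.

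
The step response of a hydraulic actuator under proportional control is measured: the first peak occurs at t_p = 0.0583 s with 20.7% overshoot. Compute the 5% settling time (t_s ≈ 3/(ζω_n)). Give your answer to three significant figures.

From the overshoot, ζ = −ln(OS)/√(π²+ln²(OS)) = 0.448.
t_p = π/ω_d ⇒ ω_d = 53.9 rad/s; then ω_n = ω_d/√(1−ζ²) = 60.3 rad/s.
t_s ≈ 3/(ζω_n) = 3/(0.448·60.3) = 0.111 s.

t_s ≈ 0.111 s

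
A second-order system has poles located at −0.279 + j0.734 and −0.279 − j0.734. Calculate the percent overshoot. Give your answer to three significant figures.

%OS ≈ 30.3%

The poles are at −σ ± jω_d with σ = 0.279 and ω_d = 0.734, so ω_n = √(σ²+ω_d²) = 0.785 rad/s and ζ = σ/ω_n = 0.355.
Overshoot: exp(−π·0.355/√(1−0.355²)) = 0.303, i.e. 30.3%.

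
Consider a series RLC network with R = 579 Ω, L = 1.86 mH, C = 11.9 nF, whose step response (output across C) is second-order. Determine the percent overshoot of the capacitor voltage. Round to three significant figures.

For a series RLC circuit (capacitor voltage as output), ω_n = 1/√(LC) = 1/√(1.86 mH · 11.9 nF) = 213000 rad/s.
ζ = (R/2)·√(C/L) = (579/2)·√(11.9 nF/1.86 mH) = 0.732.
%OS = 100·exp(−πζ/√(1−ζ²)) = 3.41%.

%OS ≈ 3.41%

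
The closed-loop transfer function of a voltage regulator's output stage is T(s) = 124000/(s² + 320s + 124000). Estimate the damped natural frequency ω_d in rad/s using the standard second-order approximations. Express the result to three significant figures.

Comparing the denominator to s² + 2ζω_n s + ω_n²: ω_n = √124000 = 352 rad/s, and 2ζω_n = 320 so ζ = 320/(2·352) = 0.454.
ω_d = ω_n√(1−ζ²) = 314 rad/s.

ω_d ≈ 314 rad/s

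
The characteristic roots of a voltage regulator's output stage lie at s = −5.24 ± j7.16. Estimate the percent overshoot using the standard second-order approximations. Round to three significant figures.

|pole| = ω_n = √(5.24² + 7.16²) = 8.87 rad/s; ζ = cos θ = σ/ω_n = 0.591.
Overshoot: exp(−π·0.591/√(1−0.591²)) = 0.100, i.e. 10.0%.

%OS ≈ 10.0%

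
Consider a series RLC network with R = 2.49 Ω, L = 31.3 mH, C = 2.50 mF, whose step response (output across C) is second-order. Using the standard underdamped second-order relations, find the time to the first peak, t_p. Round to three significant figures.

For a series RLC circuit (capacitor voltage as output), ω_n = 1/√(LC) = 1/√(31.3 mH · 2.50 mF) = 113 rad/s.
ζ = (R/2)·√(C/L) = (2.49/2)·√(2.50 mF/31.3 mH) = 0.352.
The damped frequency ω_d = ω_n√(1−ζ²) = 106 rad/s. t_p = π/ω_d = 0.0297 s.

t_p ≈ 0.0297 s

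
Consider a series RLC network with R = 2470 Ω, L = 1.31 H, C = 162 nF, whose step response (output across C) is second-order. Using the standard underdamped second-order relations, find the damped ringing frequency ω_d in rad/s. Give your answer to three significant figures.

For a series RLC circuit (capacitor voltage as output), ω_n = 1/√(LC) = 1/√(1.31 H · 162 nF) = 2170 rad/s.
ζ = (R/2)·√(C/L) = (2470/2)·√(162 nF/1.31 H) = 0.434.
ω_d = ω_n√(1−ζ²) = 1960 rad/s.

ω_d ≈ 1960 rad/s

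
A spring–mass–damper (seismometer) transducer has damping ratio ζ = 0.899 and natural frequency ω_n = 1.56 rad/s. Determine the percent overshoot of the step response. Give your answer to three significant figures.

For an underdamped second-order system, %OS = 100·exp(−πζ/√(1−ζ²)).
πζ/√(1−ζ²) = π·0.899/√(1−0.808) = 6.449, so %OS = 100·e^(−6.449) = 0.158%.

%OS ≈ 0.158%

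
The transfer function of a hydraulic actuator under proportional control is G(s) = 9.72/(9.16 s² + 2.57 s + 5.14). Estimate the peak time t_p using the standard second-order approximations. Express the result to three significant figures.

t_p ≈ 4.27 s

Dividing through by 9.16: denominator becomes s² + 0.2806 s + 0.5611.
So ω_n = √0.5611 = 0.749 rad/s and ζ = 0.2806/(2·0.749) = 0.187.
ω_d = ω_n√(1−ζ²) = 0.736 rad/s. t_p = π/ω_d = 4.27 s.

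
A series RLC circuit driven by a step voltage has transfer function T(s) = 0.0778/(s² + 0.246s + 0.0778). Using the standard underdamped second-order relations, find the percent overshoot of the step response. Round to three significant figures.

%OS ≈ 21.4%

Comparing the denominator to s² + 2ζω_n s + ω_n²: ω_n = √0.0778 = 0.279 rad/s, and 2ζω_n = 0.246 so ζ = 0.246/(2·0.279) = 0.441.
%OS = 100·exp(−πζ/√(1−ζ²)) = 21.4%.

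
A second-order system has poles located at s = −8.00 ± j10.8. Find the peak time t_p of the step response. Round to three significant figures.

t_p ≈ 0.291 s

t_p = π/ω_d with ω_d = 10.8 (the imaginary part), so t_p = 0.291 s.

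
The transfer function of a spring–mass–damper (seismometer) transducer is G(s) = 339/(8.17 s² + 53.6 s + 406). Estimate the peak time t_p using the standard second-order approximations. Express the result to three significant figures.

t_p ≈ 0.503 s

Dividing through by 8.17: denominator becomes s² + 6.561 s + 49.69.
So ω_n = √49.69 = 7.05 rad/s and ζ = 6.561/(2·7.05) = 0.465.
ω_d = 7.05·√(1 − 0.465²) = 6.24 rad/s. t_p = π/ω_d = 0.503 s.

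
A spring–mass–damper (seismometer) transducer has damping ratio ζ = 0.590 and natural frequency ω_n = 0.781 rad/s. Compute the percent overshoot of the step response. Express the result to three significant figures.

%OS ≈ 10.1%

For an underdamped second-order system, %OS = 100·exp(−πζ/√(1−ζ²)).
πζ/√(1−ζ²) = π·0.590/√(1−0.348) = 2.296, so %OS = 100·e^(−2.296) = 10.1%.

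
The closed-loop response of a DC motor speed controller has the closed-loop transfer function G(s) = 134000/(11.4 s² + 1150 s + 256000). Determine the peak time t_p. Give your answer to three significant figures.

Dividing through by 11.4: denominator becomes s² + 100.9 s + 22460.
So ω_n = √22460 = 150 rad/s and ζ = 100.9/(2·150) = 0.337.
The damped frequency ω_d = ω_n√(1−ζ²) = 141 rad/s. t_p = π/ω_d = 0.0223 s.

t_p ≈ 0.0223 s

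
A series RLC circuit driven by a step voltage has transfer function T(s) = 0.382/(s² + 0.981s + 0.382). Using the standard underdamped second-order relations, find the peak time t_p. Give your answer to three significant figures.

ω_n = √0.382 = 0.618 rad/s; ζ = 0.981/(2·0.618) = 0.794.
ω_d = ω_n√(1−ζ²) = 0.376 rad/s. Then t_p = π/ω_d = 8.35 s.

t_p ≈ 8.35 s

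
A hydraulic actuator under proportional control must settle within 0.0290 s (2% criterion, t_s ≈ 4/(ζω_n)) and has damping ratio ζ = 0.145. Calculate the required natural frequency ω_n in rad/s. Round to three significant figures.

ω_n ≈ 951 rad/s

Rearranging t_s ≈ 4/(ζω_n) gives ω_n = 4/(ζ·t_s) = 4/(0.145 × 0.0290) = 951 rad/s.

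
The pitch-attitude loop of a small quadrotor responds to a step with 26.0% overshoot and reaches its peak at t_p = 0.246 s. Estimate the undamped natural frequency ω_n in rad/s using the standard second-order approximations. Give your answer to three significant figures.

ω_n ≈ 13.9 rad/s

ζ from %OS: ζ = |ln 0.260|/√(π²+ln²0.260) = 0.394.
t_p = π/ω_d ⇒ ω_d = 12.8 rad/s; then ω_n = ω_d/√(1−ζ²) = 13.9 rad/s.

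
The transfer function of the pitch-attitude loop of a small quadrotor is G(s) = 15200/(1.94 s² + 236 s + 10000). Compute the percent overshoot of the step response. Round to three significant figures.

%OS ≈ 0.667%

Dividing through by 1.94: denominator becomes s² + 121.6 s + 5155.
So ω_n = √5155 = 71.8 rad/s and ζ = 121.6/(2·71.8) = 0.847.
%OS = 100 e^{−πζ/√(1−ζ²)} with ζ = 0.847 gives 0.667%.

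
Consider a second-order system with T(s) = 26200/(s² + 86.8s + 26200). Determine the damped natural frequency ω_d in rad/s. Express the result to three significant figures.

ω_n = √26200 = 162 rad/s; ζ = 86.8/(2·162) = 0.268.
ω_d = 162·√(1 − 0.268²) = 156 rad/s.

ω_d ≈ 156 rad/s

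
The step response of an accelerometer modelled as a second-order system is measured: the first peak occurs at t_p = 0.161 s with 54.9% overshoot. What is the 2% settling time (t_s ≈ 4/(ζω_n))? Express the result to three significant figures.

ζ from %OS: ζ = |ln 0.549|/√(π²+ln²0.549) = 0.187.
From t_p = π/ω_d, ω_d = π/0.161 = 19.5 rad/s, so ω_n = ω_d/√(1−ζ²) = 19.9 rad/s.
t_s ≈ 4/(ζω_n) = 4/(0.187·19.9) = 1.07 s.

t_s ≈ 1.07 s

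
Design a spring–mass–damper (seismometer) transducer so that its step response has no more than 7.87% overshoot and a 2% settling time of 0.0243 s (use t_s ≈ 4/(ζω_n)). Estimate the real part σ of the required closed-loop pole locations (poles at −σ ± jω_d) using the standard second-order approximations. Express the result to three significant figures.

σ ≈ 165

The settling-time spec alone fixes σ = ζω_n = 4/t_s = 4/0.0243 = 165.
(Overshoot then fixes ζ = 0.629 and hence ω_d = σ·√(1−ζ²)/ζ = 203 rad/s.)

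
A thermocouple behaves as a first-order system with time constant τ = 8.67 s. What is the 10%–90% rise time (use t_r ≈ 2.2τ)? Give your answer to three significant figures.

t_r ≈ 2.2τ = 19.1 s.

t_r ≈ 19.1 s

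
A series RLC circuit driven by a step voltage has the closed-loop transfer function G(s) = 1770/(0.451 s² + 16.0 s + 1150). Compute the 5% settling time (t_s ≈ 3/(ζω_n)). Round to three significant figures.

t_s ≈ 0.169 s

Dividing through by 0.451: denominator becomes s² + 35.48 s + 2550.
So ω_n = √2550 = 50.5 rad/s and ζ = 35.48/(2·50.5) = 0.351.
t_s ≈ 3/(ζω_n) = 0.169 s.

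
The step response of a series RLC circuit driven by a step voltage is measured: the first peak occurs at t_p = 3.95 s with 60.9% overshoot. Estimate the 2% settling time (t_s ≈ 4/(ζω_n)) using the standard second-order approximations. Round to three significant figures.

ζ from %OS: ζ = |ln 0.609|/√(π²+ln²0.609) = 0.156.
From t_p = π/ω_d, ω_d = π/3.95 = 0.795 rad/s, so ω_n = ω_d/√(1−ζ²) = 0.805 rad/s.
t_s ≈ 4/(ζω_n) = 4/(0.156·0.805) = 31.9 s.

t_s ≈ 31.9 s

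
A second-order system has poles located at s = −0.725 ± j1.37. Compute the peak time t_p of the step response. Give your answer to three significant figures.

t_p = π/ω_d with ω_d = 1.37 (the imaginary part), so t_p = 2.29 s.

t_p ≈ 2.29 s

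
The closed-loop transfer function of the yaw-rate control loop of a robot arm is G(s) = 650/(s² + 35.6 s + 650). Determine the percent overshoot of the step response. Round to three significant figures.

ω_n = √650 = 25.5 rad/s; ζ = 35.6/(2·25.5) = 0.698.
%OS = 100·exp(−πζ/√(1−ζ²)) = 4.67%.

%OS ≈ 4.67%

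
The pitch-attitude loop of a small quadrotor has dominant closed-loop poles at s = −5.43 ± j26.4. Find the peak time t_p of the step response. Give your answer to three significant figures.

t_p ≈ 0.119 s

t_p = π/ω_d with ω_d = 26.4 (the imaginary part), so t_p = 0.119 s.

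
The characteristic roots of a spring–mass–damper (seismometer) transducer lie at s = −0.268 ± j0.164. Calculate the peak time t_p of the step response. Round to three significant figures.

t_p ≈ 19.2 s

t_p = π/ω_d with ω_d = 0.164 (the imaginary part), so t_p = 19.2 s.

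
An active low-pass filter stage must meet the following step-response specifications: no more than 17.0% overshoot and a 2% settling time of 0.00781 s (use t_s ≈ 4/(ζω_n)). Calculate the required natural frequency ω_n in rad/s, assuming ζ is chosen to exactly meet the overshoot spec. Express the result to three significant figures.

ω_n ≈ 1040 rad/s

Inverting the overshoot relation: ζ = |ln 0.170|/√(π² + ln²0.170) = 0.491.
Then ω_n = 4/(ζ t_s) = 4/(0.491 × 0.00781) = 1040 rad/s.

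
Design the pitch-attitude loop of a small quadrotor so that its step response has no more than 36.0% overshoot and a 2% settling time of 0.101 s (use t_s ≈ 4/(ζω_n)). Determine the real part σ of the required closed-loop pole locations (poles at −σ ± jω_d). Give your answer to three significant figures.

σ ≈ 39.6

The settling-time spec alone fixes σ = ζω_n = 4/t_s = 4/0.101 = 39.6.
(Overshoot then fixes ζ = 0.309 and hence ω_d = σ·√(1−ζ²)/ζ = 122 rad/s.)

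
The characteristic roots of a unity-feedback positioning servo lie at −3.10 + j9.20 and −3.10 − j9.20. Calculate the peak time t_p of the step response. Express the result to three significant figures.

t_p ≈ 0.341 s

t_p = π/ω_d with ω_d = 9.20 (the imaginary part), so t_p = 0.341 s.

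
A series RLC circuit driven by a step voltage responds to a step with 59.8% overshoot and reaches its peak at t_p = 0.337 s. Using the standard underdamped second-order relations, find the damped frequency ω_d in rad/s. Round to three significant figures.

ω_d ≈ 9.32 rad/s

t_p = π/ω_d, so ω_d = π/0.337 = 9.32 rad/s.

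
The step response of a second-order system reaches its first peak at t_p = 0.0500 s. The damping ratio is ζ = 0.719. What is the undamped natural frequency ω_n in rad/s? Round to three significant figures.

ω_n ≈ 90.4 rad/s

Peak time t_p = π/ω_d, so ω_d = π/t_p = π/0.0500 = 62.8 rad/s.
ω_n = ω_d/√(1−ζ²) = 62.8/√0.483 = 90.4 rad/s.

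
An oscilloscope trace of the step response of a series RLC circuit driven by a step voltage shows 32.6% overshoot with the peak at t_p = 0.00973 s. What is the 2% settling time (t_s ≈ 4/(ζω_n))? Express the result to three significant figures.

From the overshoot, ζ = −ln(OS)/√(π²+ln²(OS)) = 0.336.
From t_p = π/ω_d, ω_d = π/0.00973 = 323 rad/s, so ω_n = ω_d/√(1−ζ²) = 343 rad/s.
t_s ≈ 4/(ζω_n) = 4/(0.336·343) = 0.0347 s.

t_s ≈ 0.0347 s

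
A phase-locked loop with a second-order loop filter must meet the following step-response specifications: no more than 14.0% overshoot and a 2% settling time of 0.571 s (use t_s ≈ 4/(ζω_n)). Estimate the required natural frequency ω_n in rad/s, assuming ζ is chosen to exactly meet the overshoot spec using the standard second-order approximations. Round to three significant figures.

ω_n ≈ 13.2 rad/s

ζ = −ln(OS)/√(π² + (ln OS)²). With OS = 0.140, ln OS = −1.966 and ζ = 1.966/3.706 = 0.531.
From t_s ≈ 4/(ζω_n): ω_n = 4/(ζ·t_s) = 4/(0.531·0.571) = 13.2 rad/s.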